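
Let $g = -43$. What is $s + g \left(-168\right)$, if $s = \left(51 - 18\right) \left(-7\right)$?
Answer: $6993$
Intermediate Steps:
$s = -231$ ($s = 33 \left(-7\right) = -231$)
$s + g \left(-168\right) = -231 - -7224 = -231 + 7224 = 6993$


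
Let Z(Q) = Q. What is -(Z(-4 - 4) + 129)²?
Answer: -14641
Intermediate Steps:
-(Z(-4 - 4) + 129)² = -((-4 - 4) + 129)² = -(-8 + 129)² = -1*121² = -1*14641 = -14641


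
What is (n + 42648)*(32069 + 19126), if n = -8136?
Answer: 1766841840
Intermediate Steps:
(n + 42648)*(32069 + 19126) = (-8136 + 42648)*(32069 + 19126) = 34512*51195 = 1766841840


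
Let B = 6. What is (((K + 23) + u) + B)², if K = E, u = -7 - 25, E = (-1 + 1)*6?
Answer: 9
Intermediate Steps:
E = 0 (E = 0*6 = 0)
u = -32
K = 0
(((K + 23) + u) + B)² = (((0 + 23) - 32) + 6)² = ((23 - 32) + 6)² = (-9 + 6)² = (-3)² = 9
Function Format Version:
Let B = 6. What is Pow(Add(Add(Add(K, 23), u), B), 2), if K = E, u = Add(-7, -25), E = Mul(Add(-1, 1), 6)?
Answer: 9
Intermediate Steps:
E = 0 (E = Mul(0, 6) = 0)
u = -32
K = 0
Pow(Add(Add(Add(K, 23), u), B), 2) = Pow(Add(Add(Add(0, 23), -32), 6), 2) = Pow(Add(Add(23, -32), 6), 2) = Pow(Add(-9, 6), 2) = Pow(-3, 2) = 9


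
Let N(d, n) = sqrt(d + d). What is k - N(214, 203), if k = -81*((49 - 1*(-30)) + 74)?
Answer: -12393 - 2*sqrt(107) ≈ -12414.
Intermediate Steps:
N(d, n) = sqrt(2)*sqrt(d) (N(d, n) = sqrt(2*d) = sqrt(2)*sqrt(d))
k = -12393 (k = -81*((49 + 30) + 74) = -81*(79 + 74) = -81*153 = -12393)
k - N(214, 203) = -12393 - sqrt(2)*sqrt(214) = -12393 - 2*sqrt(107)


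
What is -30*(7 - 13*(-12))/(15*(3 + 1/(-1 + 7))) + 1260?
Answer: 21984/19 ≈ 1157.1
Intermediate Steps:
-30*(7 - 13*(-12))/(15*(3 + 1/(-1 + 7))) + 1260 = -30*(7 + 156)/(15*(3 + 1/6)) + 1260 = -4890/(15*(3 + ⅙)) + 1260 = -4890/(15*(19/6)) + 1260 = -4890/95/2 + 1260 = -4890*2/95 + 1260 = -30*326/95 + 1260 = -1956/19 + 1260 = 21984/19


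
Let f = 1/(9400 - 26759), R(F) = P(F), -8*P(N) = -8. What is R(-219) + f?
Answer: 17358/17359 ≈ 0.99994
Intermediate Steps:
P(N) = 1 (P(N) = -1/8*(-8) = 1)
R(F) = 1
f = -1/17359 (f = 1/(-17359) = -1/17359 ≈ -5.7607e-5)
R(-219) + f = 1 - 1/17359 = 17358/17359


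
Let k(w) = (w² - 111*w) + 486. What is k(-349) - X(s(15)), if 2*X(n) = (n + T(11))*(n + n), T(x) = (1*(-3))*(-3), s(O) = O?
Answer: 160666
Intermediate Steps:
T(x) = 9 (T(x) = -3*(-3) = 9)
k(w) = 486 + w² - 111*w
X(n) = n*(9 + n) (X(n) = ((n + 9)*(n + n))/2 = ((9 + n)*(2*n))/2 = (2*n*(9 + n))/2 = n*(9 + n))
k(-349) - X(s(15)) = (486 + (-349)² - 111*(-349)) - 15*(9 + 15) = (486 + 121801 + 38739) - 15*24 = 161026 - 1*360 = 161026 - 360 = 160666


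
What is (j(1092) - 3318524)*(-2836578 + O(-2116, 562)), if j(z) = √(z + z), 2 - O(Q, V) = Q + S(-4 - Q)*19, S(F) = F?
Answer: 9539389268112 - 5749176*√546 ≈ 9.5393e+12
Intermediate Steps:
O(Q, V) = 78 + 18*Q (O(Q, V) = 2 - (Q + (-4 - Q)*19) = 2 - (Q + (-76 - 19*Q)) = 2 - (-76 - 18*Q) = 2 + (76 + 18*Q) = 78 + 18*Q)
j(z) = √2*√z (j(z) = √(2*z) = √2*√z)
(j(1092) - 3318524)*(-2836578 + O(-2116, 562)) = (√2*√1092 - 3318524)*(-2836578 + (78 + 18*(-2116))) = (√2*(2*√273) - 3318524)*(-2836578 + (78 - 38088)) = (2*√546 - 3318524)*(-2836578 - 38010) = (-3318524 + 2*√546)*(-2874588) = 9539389268112 - 5749176*√546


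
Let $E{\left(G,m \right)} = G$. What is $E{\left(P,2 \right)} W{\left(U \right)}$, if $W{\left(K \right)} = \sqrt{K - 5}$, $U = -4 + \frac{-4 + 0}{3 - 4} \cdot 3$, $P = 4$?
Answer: $4 \sqrt{3} \approx 6.9282$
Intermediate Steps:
$U = 8$ ($U = -4 + - \frac{4}{-1} \cdot 3 = -4 + \left(-4\right) \left(-1\right) 3 = -4 + 4 \cdot 3 = -4 + 12 = 8$)
$W{\left(K \right)} = \sqrt{-5 + K}$
$E{\left(P,2 \right)} W{\left(U \right)} = 4 \sqrt{-5 + 8} = 4 \sqrt{3}$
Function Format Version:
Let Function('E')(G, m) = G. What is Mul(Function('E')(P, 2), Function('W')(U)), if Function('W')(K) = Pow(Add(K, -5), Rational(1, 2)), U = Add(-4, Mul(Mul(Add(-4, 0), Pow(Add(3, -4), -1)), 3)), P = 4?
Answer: Mul(4, Pow(3, Rational(1, 2))) ≈ 6.9282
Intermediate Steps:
U = 8 (U = Add(-4, Mul(Mul(-4, Pow(-1, -1)), 3)) = Add(-4, Mul(Mul(-4, -1), 3)) = Add(-4, Mul(4, 3)) = Add(-4, 12) = 8)
Function('W')(K) = Pow(Add(-5, K), Rational(1, 2))
Mul(Function('E')(P, 2), Function('W')(U)) = Mul(4, Pow(Add(-5, 8), Rational(1, 2))) = Mul(4, Pow(3, Rational(1, 2)))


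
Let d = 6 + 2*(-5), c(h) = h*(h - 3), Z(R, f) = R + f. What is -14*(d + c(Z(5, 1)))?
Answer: -196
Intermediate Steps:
c(h) = h*(-3 + h)
d = -4 (d = 6 - 10 = -4)
-14*(d + c(Z(5, 1))) = -14*(-4 + (5 + 1)*(-3 + (5 + 1))) = -14*(-4 + 6*(-3 + 6)) = -14*(-4 + 6*3) = -14*(-4 + 18) = -14*14 = -196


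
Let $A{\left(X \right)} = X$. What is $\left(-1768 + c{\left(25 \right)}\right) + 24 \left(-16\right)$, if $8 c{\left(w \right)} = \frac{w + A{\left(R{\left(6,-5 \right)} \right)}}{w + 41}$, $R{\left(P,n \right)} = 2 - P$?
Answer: $- \frac{378745}{176} \approx -2152.0$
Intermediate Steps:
$c{\left(w \right)} = \frac{-4 + w}{8 \left(41 + w\right)}$ ($c{\left(w \right)} = \frac{\left(w + \left(2 - 6\right)\right) \frac{1}{w + 41}}{8} = \frac{\left(w + \left(2 - 6\right)\right) \frac{1}{41 + w}}{8} = \frac{\left(w - 4\right) \frac{1}{41 + w}}{8} = \frac{\left(-4 + w\right) \frac{1}{41 + w}}{8} = \frac{\frac{1}{41 + w} \left(-4 + w\right)}{8} = \frac{-4 + w}{8 \left(41 + w\right)}$)
$\left(-1768 + c{\left(25 \right)}\right) + 24 \left(-16\right) = \left(-1768 + \frac{-4 + 25}{8 \left(41 + 25\right)}\right) + 24 \left(-16\right) = \left(-1768 + \frac{1}{8} \cdot \frac{1}{66} \cdot 21\right) - 384 = \left(-1768 + \frac{7}{176}\right) - 384 = - \frac{311161}{176} - 384 = - \frac{378745}{176}$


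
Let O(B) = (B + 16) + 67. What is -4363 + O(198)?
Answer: -4082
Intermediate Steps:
O(B) = 83 + B (O(B) = (16 + B) + 67 = 83 + B)
-4363 + O(198) = -4363 + (83 + 198) = -4363 + 281 = -4082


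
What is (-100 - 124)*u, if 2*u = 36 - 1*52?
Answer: 1792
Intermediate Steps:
u = -8 (u = (36 - 1*52)/2 = (36 - 52)/2 = (½)*(-16) = -8)
(-100 - 124)*u = (-100 - 124)*(-8) = -224*(-8) = 1792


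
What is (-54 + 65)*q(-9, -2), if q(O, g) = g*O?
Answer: 198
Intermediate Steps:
q(O, g) = O*g
(-54 + 65)*q(-9, -2) = (-54 + 65)*(-9*(-2)) = 11*18 = 198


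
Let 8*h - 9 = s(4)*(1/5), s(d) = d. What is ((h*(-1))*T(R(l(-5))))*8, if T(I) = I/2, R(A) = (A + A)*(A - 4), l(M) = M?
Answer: -441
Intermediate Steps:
R(A) = 2*A*(-4 + A) (R(A) = (2*A)*(-4 + A) = 2*A*(-4 + A))
T(I) = I/2 (T(I) = I*(½) = I/2)
h = 49/40 (h = 9/8 + (4*(1/5))/8 = 9/8 + (4*(1*(⅕)))/8 = 9/8 + (4*(⅕))/8 = 9/8 + (⅛)*(⅘) = 9/8 + ⅒ = 49/40 ≈ 1.2250)
((h*(-1))*T(R(l(-5))))*8 = (((49/40)*(-1))*((2*(-5)*(-4 - 5))/2))*8 = -49*2*(-5)*(-9)/80*8 = -49*90/80*8 = -49/40*45*8 = -441/8*8 = -441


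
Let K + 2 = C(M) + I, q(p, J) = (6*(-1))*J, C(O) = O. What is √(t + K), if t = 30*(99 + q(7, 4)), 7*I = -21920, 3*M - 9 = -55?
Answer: I*√396354/21 ≈ 29.979*I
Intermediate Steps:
M = -46/3 (M = 3 + (⅓)*(-55) = 3 - 55/3 = -46/3 ≈ -15.333)
q(p, J) = -6*J
I = -21920/7 (I = (⅐)*(-21920) = -21920/7 ≈ -3131.4)
K = -66124/21 (K = -2 + (-46/3 - 21920/7) = -2 - 66082/21 = -66124/21 ≈ -3148.8)
t = 2250 (t = 30*(99 - 6*4) = 30*(99 - 24) = 30*75 = 2250)
√(t + K) = √(2250 - 66124/21) = √(-18874/21) = I*√396354/21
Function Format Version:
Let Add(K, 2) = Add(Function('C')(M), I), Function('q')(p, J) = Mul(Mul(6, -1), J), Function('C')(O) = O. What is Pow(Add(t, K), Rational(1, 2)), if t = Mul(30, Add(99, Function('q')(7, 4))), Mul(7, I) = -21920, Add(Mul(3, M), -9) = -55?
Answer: Mul(Rational(1, 21), I, Pow(396354, Rational(1, 2))) ≈ Mul(29.979, I)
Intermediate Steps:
M = Rational(-46, 3) (M = Add(3, Mul(Rational(1, 3), -55)) = Add(3, Rational(-55, 3)) = Rational(-46, 3) ≈ -15.333)
Function('q')(p, J) = Mul(-6, J)
I = Rational(-21920, 7) (I = Mul(Rational(1, 7), -21920) = Rational(-21920, 7) ≈ -3131.4)
K = Rational(-66124, 21) (K = Add(-2, Add(Rational(-46, 3), Rational(-21920, 7))) = Add(-2, Rational(-66082, 21)) = Rational(-66124, 21) ≈ -3148.8)
t = 2250 (t = Mul(30, Add(99, Mul(-6, 4))) = Mul(30, Add(99, -24)) = Mul(30, 75) = 2250)
Pow(Add(t, K), Rational(1, 2)) = Pow(Add(2250, Rational(-66124, 21)), Rational(1, 2)) = Pow(Rational(-18874, 21), Rational(1, 2)) = Mul(Rational(1, 21), I, Pow(396354, Rational(1, 2)))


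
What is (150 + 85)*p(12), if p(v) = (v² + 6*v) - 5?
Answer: 49585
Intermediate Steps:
p(v) = -5 + v² + 6*v
(150 + 85)*p(12) = (150 + 85)*(-5 + 12² + 6*12) = 235*(-5 + 144 + 72) = 235*211 = 49585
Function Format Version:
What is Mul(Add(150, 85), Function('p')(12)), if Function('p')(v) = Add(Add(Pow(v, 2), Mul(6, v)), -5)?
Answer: 49585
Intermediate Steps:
Function('p')(v) = Add(-5, Pow(v, 2), Mul(6, v))
Mul(Add(150, 85), Function('p')(12)) = Mul(Add(150, 85), Add(-5, Pow(12, 2), Mul(6, 12))) = Mul(235, Add(-5, 144, 72)) = Mul(235, 211) = 49585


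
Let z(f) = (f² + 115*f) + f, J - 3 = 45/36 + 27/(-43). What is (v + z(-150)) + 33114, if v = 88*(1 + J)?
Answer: 1660692/43 ≈ 38621.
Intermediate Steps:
J = 623/172 (J = 3 + (45/36 + 27/(-43)) = 3 + (45*(1/36) + 27*(-1/43)) = 3 + (5/4 - 27/43) = 3 + 107/172 = 623/172 ≈ 3.6221)
z(f) = f² + 116*f
v = 17490/43 (v = 88*(1 + 623/172) = 88*(795/172) = 17490/43 ≈ 406.74)
(v + z(-150)) + 33114 = (17490/43 - 150*(116 - 150)) + 33114 = (17490/43 - 150*(-34)) + 33114 = (17490/43 + 5100) + 33114 = 236790/43 + 33114 = 1660692/43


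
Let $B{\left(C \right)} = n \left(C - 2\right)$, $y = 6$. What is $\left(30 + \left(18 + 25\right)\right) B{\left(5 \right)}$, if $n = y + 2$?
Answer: $1752$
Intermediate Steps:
$n = 8$ ($n = 6 + 2 = 8$)
$B{\left(C \right)} = -16 + 8 C$ ($B{\left(C \right)} = 8 \left(C - 2\right) = 8 \left(-2 + C\right) = -16 + 8 C$)
$\left(30 + \left(18 + 25\right)\right) B{\left(5 \right)} = \left(30 + \left(18 + 25\right)\right) \left(-16 + 8 \cdot 5\right) = \left(30 + 43\right) \left(-16 + 40\right) = 73 \cdot 24 = 1752$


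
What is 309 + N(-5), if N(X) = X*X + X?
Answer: 329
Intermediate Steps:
N(X) = X + X² (N(X) = X² + X = X + X²)
309 + N(-5) = 309 - 5*(1 - 5) = 309 - 5*(-4) = 309 + 20 = 329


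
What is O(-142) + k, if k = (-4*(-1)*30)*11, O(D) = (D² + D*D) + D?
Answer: 41506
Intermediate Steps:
O(D) = D + 2*D² (O(D) = (D² + D²) + D = 2*D² + D = D + 2*D²)
k = 1320 (k = (4*30)*11 = 120*11 = 1320)
O(-142) + k = -142*(1 + 2*(-142)) + 1320 = -142*(1 - 284) + 1320 = -142*(-283) + 1320 = 40186 + 1320 = 41506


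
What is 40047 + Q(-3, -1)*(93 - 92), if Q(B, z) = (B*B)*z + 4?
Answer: 40042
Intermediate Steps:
Q(B, z) = 4 + z*B² (Q(B, z) = B²*z + 4 = z*B² + 4 = 4 + z*B²)
40047 + Q(-3, -1)*(93 - 92) = 40047 + (4 - 1*(-3)²)*(93 - 92) = 40047 + (4 - 1*9)*1 = 40047 + (4 - 9)*1 = 40047 - 5*1 = 40047 - 5 = 40042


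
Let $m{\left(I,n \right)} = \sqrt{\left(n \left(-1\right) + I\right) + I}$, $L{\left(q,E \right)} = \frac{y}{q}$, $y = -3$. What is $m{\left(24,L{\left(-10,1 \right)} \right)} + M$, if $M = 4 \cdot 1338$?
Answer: $5352 + \frac{3 \sqrt{530}}{10} \approx 5358.9$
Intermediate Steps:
$L{\left(q,E \right)} = - \frac{3}{q}$
$m{\left(I,n \right)} = \sqrt{- n + 2 I}$ ($m{\left(I,n \right)} = \sqrt{\left(- n + I\right) + I} = \sqrt{\left(I - n\right) + I} = \sqrt{- n + 2 I}$)
$M = 5352$
$m{\left(24,L{\left(-10,1 \right)} \right)} + M = \sqrt{- \frac{-3}{-10} + 2 \cdot 24} + 5352 = \sqrt{- \frac{\left(-3\right) \left(-1\right)}{10} + 48} + 5352 = \sqrt{\left(-1\right) \frac{3}{10} + 48} + 5352 = \sqrt{- \frac{3}{10} + 48} + 5352 = \sqrt{\frac{477}{10}} + 5352 = \frac{3 \sqrt{530}}{10} + 5352 = 5352 + \frac{3 \sqrt{530}}{10}$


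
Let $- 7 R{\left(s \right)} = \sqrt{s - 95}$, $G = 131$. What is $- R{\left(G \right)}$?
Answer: $\frac{6}{7} \approx 0.85714$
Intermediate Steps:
$R{\left(s \right)} = - \frac{\sqrt{-95 + s}}{7}$ ($R{\left(s \right)} = - \frac{\sqrt{s - 95}}{7} = - \frac{\sqrt{-95 + s}}{7}$)
$- R{\left(G \right)} = - \frac{\left(-1\right) \sqrt{-95 + 131}}{7} = - \frac{\left(-1\right) \sqrt{36}}{7} = - \frac{\left(-1\right) 6}{7} = \left(-1\right) \left(- \frac{6}{7}\right) = \frac{6}{7}$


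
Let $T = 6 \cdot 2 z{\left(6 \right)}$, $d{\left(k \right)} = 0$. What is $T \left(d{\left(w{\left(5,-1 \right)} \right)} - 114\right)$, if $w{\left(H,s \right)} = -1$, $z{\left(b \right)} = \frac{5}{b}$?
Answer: $-1140$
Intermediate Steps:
$T = 10$ ($T = 6 \cdot 2 \cdot \frac{5}{6} = 12 \cdot 5 \cdot \frac{1}{6} = 12 \cdot \frac{5}{6} = 10$)
$T \left(d{\left(w{\left(5,-1 \right)} \right)} - 114\right) = 10 \left(0 - 114\right) = 10 \left(-114\right) = -1140$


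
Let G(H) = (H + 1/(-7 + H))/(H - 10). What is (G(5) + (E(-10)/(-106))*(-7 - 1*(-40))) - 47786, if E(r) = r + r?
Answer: -25323757/530 ≈ -47781.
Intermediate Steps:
E(r) = 2*r
G(H) = (H + 1/(-7 + H))/(-10 + H)
(G(5) + (E(-10)/(-106))*(-7 - 1*(-40))) - 47786 = ((1 + 5² - 7*5)/(70 + 5² - 17*5) + ((2*(-10))/(-106))*(-7 - 1*(-40))) - 47786 = ((1 + 25 - 35)/(70 + 25 - 85) + (-20*(-1/106))*(-7 + 40)) - 47786 = (-9/10 + (10/53)*33) - 47786 = ((⅒)*(-9) + 330/53) - 47786 = (-9/10 + 330/53) - 47786 = 2823/530 - 47786 = -25323757/530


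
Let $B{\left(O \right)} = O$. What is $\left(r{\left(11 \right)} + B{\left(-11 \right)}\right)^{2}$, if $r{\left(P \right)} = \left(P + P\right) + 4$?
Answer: $225$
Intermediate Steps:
$r{\left(P \right)} = 4 + 2 P$ ($r{\left(P \right)} = 2 P + 4 = 4 + 2 P$)
$\left(r{\left(11 \right)} + B{\left(-11 \right)}\right)^{2} = \left(\left(4 + 2 \cdot 11\right) - 11\right)^{2} = \left(\left(4 + 22\right) - 11\right)^{2} = \left(26 - 11\right)^{2} = 15^{2} = 225$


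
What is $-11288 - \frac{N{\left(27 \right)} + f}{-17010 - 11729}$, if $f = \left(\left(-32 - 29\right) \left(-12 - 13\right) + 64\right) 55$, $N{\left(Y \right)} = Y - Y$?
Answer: $- \frac{324318437}{28739} \approx -11285.0$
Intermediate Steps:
$N{\left(Y \right)} = 0$
$f = 87395$ ($f = \left(\left(-61\right) \left(-25\right) + 64\right) 55 = \left(1525 + 64\right) 55 = 1589 \cdot 55 = 87395$)
$-11288 - \frac{N{\left(27 \right)} + f}{-17010 - 11729} = -11288 - \frac{0 + 87395}{-17010 - 11729} = -11288 - \frac{87395}{-28739} = -11288 - 87395 \left(- \frac{1}{28739}\right) = -11288 - - \frac{87395}{28739} = -11288 + \frac{87395}{28739} = - \frac{324318437}{28739}$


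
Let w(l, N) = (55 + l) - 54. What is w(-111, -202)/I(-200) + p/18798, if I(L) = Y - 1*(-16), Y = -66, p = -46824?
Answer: -4557/15665 ≈ -0.29090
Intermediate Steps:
w(l, N) = 1 + l
I(L) = -50 (I(L) = -66 - 1*(-16) = -66 + 16 = -50)
w(-111, -202)/I(-200) + p/18798 = (1 - 111)/(-50) - 46824/18798 = -110*(-1/50) - 46824*1/18798 = 11/5 - 7804/3133 = -4557/15665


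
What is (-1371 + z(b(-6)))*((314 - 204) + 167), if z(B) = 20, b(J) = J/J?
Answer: -374227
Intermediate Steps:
b(J) = 1
(-1371 + z(b(-6)))*((314 - 204) + 167) = (-1371 + 20)*((314 - 204) + 167) = -1351*(110 + 167) = -1351*277 = -374227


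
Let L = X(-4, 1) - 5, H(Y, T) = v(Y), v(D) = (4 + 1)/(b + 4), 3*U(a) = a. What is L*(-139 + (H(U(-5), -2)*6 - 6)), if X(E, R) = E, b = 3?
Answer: 8865/7 ≈ 1266.4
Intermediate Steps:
U(a) = a/3
v(D) = 5/7 (v(D) = (4 + 1)/(3 + 4) = 5/7)
H(Y, T) = 5/7
L = -9 (L = -4 - 5 = -9)
L*(-139 + (H(U(-5), -2)*6 - 6)) = -9*(-139 + ((5/7)*6 - 6)) = -9*(-139 + (30/7 - 6)) = -9*(-139 - 12/7) = -9*(-985/7) = 8865/7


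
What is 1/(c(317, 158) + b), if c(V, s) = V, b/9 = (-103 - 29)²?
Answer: 1/157133 ≈ 6.3640e-6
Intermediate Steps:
b = 156816 (b = 9*(-103 - 29)² = 9*(-132)² = 9*17424 = 156816)
1/(c(317, 158) + b) = 1/(317 + 156816) = 1/157133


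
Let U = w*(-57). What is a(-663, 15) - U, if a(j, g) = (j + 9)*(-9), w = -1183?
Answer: -61545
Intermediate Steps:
U = 67431 (U = -1183*(-57) = 67431)
a(j, g) = -81 - 9*j (a(j, g) = (9 + j)*(-9) = -81 - 9*j)
a(-663, 15) - U = (-81 - 9*(-663)) - 1*67431 = (-81 + 5967) - 67431 = 5886 - 67431 = -61545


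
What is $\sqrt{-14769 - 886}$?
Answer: $i \sqrt{15655} \approx 125.12 i$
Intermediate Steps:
$\sqrt{-14769 - 886} = \sqrt{-15655} = i \sqrt{15655}$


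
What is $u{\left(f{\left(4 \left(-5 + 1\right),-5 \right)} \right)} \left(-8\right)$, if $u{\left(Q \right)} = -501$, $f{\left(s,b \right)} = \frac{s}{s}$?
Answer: $4008$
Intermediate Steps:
$f{\left(s,b \right)} = 1$
$u{\left(f{\left(4 \left(-5 + 1\right),-5 \right)} \right)} \left(-8\right) = \left(-501\right) \left(-8\right) = 4008$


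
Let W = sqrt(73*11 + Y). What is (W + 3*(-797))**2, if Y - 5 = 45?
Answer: (2391 - sqrt(853))**2 ≈ 5.5781e+6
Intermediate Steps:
Y = 50 (Y = 5 + 45 = 50)
W = sqrt(853) (W = sqrt(73*11 + 50) = sqrt(803 + 50) = sqrt(853) ≈ 29.206)
(W + 3*(-797))**2 = (sqrt(853) + 3*(-797))**2 = (sqrt(853) - 2391)**2 = (-2391 + sqrt(853))**2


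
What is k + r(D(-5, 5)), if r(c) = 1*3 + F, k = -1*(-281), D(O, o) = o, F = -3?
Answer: 281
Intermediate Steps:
k = 281
r(c) = 0 (r(c) = 1*3 - 3 = 3 - 3 = 0)
k + r(D(-5, 5)) = 281 + 0 = 281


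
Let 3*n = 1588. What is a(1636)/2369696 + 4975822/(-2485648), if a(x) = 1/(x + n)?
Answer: -165076596845497/82463221722112 ≈ -2.0018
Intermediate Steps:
n = 1588/3 (n = (1/3)*1588 = 1588/3 ≈ 529.33)
a(x) = 1/(1588/3 + x) (a(x) = 1/(x + 1588/3) = 1/(1588/3 + x))
a(1636)/2369696 + 4975822/(-2485648) = (3/(1588 + 3*1636))/2369696 + 4975822/(-2485648) = (3/(1588 + 4908))*(1/2369696) + 4975822*(-1/2485648) = (3/6496)*(1/2369696) - 2487911/1242824 = 3/15393545216 - 2487911/1242824 = -165076596845497/82463221722112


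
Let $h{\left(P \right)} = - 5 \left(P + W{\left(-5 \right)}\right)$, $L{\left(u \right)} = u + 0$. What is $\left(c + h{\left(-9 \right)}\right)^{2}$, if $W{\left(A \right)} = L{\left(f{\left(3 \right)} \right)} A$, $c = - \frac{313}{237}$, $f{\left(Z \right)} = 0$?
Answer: $\frac{107163904}{56169} \approx 1907.9$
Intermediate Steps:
$L{\left(u \right)} = u$
$c = - \frac{313}{237}$ ($c = \left(-313\right) \frac{1}{237} = - \frac{313}{237} \approx -1.3207$)
$W{\left(A \right)} = 0$ ($W{\left(A \right)} = 0 A = 0$)
$h{\left(P \right)} = - 5 P$ ($h{\left(P \right)} = - 5 \left(P + 0\right) = - 5 P$)
$\left(c + h{\left(-9 \right)}\right)^{2} = \left(- \frac{313}{237} - -45\right)^{2} = \left(- \frac{313}{237} + 45\right)^{2} = \left(\frac{10352}{237}\right)^{2} = \frac{107163904}{56169}$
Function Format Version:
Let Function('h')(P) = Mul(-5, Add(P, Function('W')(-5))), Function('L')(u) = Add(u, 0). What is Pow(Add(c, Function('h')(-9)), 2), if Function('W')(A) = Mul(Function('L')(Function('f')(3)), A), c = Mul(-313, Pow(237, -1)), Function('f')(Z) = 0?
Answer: Rational(107163904, 56169) ≈ 1907.9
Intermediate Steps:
Function('L')(u) = u
c = Rational(-313, 237) (c = Mul(-313, Rational(1, 237)) = Rational(-313, 237) ≈ -1.3207)
Function('W')(A) = 0 (Function('W')(A) = Mul(0, A) = 0)
Function('h')(P) = Mul(-5, P) (Function('h')(P) = Mul(-5, Add(P, 0)) = Mul(-5, P))
Pow(Add(c, Function('h')(-9)), 2) = Pow(Add(Rational(-313, 237), Mul(-5, -9)), 2) = Pow(Add(Rational(-313, 237), 45), 2) = Pow(Rational(10352, 237), 2) = Rational(107163904, 56169)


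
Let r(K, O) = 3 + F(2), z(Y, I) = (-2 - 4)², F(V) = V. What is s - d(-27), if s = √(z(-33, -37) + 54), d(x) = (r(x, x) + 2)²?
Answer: -49 + 3*√10 ≈ -39.513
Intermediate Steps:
z(Y, I) = 36 (z(Y, I) = (-6)² = 36)
r(K, O) = 5 (r(K, O) = 3 + 2 = 5)
d(x) = 49 (d(x) = (5 + 2)² = 7² = 49)
s = 3*√10 (s = √(36 + 54) = √90 = 3*√10 ≈ 9.4868)
s - d(-27) = 3*√10 - 1*49 = 3*√10 - 49 = -49 + 3*√10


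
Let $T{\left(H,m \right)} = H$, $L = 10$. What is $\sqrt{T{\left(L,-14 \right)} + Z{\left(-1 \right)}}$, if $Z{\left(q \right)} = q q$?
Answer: $\sqrt{11} \approx 3.3166$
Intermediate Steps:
$Z{\left(q \right)} = q^{2}$
$\sqrt{T{\left(L,-14 \right)} + Z{\left(-1 \right)}} = \sqrt{10 + \left(-1\right)^{2}} = \sqrt{10 + 1} = \sqrt{11}$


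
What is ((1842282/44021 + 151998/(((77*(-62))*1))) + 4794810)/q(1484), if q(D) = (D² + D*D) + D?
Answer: 6543255923325/6012646847396 ≈ 1.0882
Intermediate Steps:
q(D) = D + 2*D² (q(D) = (D² + D²) + D = 2*D² + D = D + 2*D²)
((1842282/44021 + 151998/(((77*(-62))*1))) + 4794810)/q(1484) = ((1842282/44021 + 151998/(((77*(-62))*1))) + 4794810)/((1484*(1 + 2*1484))) = ((1842282*(1/44021) + 151998/((-4774*1))) + 4794810)/((1484*(1 + 2968))) = ((1842282/44021 + 151998/(-4774)) + 4794810)/((1484*2969)) = ((1842282/44021 + 151998*(-1/4774)) + 4794810)/4405996 = ((1842282/44021 - 987/31) + 4794810)*(1/4405996) = (13662015/1364651 + 4794810)*(1/4405996) = (6543255923325/1364651)*(1/4405996) = 6543255923325/6012646847396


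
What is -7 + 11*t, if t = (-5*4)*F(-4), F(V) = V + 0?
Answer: 873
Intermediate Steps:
F(V) = V
t = 80 (t = -5*4*(-4) = -20*(-4) = 80)
-7 + 11*t = -7 + 11*80 = -7 + 880 = 873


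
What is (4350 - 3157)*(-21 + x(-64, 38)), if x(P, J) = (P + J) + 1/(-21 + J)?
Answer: -952014/17 ≈ -56001.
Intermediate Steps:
x(P, J) = J + P + 1/(-21 + J) (x(P, J) = (J + P) + 1/(-21 + J) = J + P + 1/(-21 + J))
(4350 - 3157)*(-21 + x(-64, 38)) = (4350 - 3157)*(-21 + (1 + 38² - 21*38 - 21*(-64) + 38*(-64))/(-21 + 38)) = 1193*(-21 + (1 + 1444 - 798 + 1344 - 2432)/17) = 1193*(-21 + (1/17)*(-441)) = 1193*(-21 - 441/17) = 1193*(-798/17) = -952014/17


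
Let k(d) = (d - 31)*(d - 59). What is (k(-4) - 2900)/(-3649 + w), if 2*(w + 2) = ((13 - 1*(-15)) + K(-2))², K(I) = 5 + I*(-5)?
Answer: 1390/5453 ≈ 0.25491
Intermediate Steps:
k(d) = (-59 + d)*(-31 + d) (k(d) = (-31 + d)*(-59 + d) = (-59 + d)*(-31 + d))
K(I) = 5 - 5*I
w = 1845/2 (w = -2 + ((13 - 1*(-15)) + (5 - 5*(-2)))²/2 = -2 + ((13 + 15) + (5 + 10))²/2 = -2 + (28 + 15)²/2 = -2 + (½)*43² = -2 + (½)*1849 = -2 + 1849/2 = 1845/2 ≈ 922.50)
(k(-4) - 2900)/(-3649 + w) = ((1829 + (-4)² - 90*(-4)) - 2900)/(-3649 + 1845/2) = ((1829 + 16 + 360) - 2900)/(-5453/2) = (2205 - 2900)*(-2/5453) = -695*(-2/5453) = 1390/5453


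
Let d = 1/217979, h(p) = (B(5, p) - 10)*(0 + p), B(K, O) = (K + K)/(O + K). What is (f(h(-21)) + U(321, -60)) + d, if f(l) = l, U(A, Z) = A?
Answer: 948862595/1743832 ≈ 544.13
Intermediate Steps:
B(K, O) = 2*K/(K + O) (B(K, O) = (2*K)/(K + O) = 2*K/(K + O))
h(p) = p*(-10 + 10/(5 + p)) (h(p) = (2*5/(5 + p) - 10)*(0 + p) = (10/(5 + p) - 10)*p = (-10 + 10/(5 + p))*p = p*(-10 + 10/(5 + p)))
d = 1/217979 ≈ 4.5876e-6
(f(h(-21)) + U(321, -60)) + d = (-10*(-21)*(4 - 21)/(5 - 21) + 321) + 1/217979 = (-10*(-21)*(-17)/(-16) + 321) + 1/217979 = (-10*(-21)*(-1/16)*(-17) + 321) + 1/217979 = (1785/8 + 321) + 1/217979 = 4353/8 + 1/217979 = 948862595/1743832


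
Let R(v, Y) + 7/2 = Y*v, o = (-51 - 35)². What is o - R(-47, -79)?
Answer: 7373/2 ≈ 3686.5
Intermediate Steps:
o = 7396 (o = (-86)² = 7396)
R(v, Y) = -7/2 + Y*v
o - R(-47, -79) = 7396 - (-7/2 - 79*(-47)) = 7396 - (-7/2 + 3713) = 7396 - 1*7419/2 = 7396 - 7419/2 = 7373/2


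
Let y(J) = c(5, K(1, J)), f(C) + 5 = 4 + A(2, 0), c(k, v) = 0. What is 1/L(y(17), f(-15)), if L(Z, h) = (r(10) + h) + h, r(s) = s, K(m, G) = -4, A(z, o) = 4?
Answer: 1/16 ≈ 0.062500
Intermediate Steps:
f(C) = 3 (f(C) = -5 + (4 + 4) = -5 + 8 = 3)
y(J) = 0
L(Z, h) = 10 + 2*h (L(Z, h) = (10 + h) + h = 10 + 2*h)
1/L(y(17), f(-15)) = 1/(10 + 2*3) = 1/(10 + 6) = 1/16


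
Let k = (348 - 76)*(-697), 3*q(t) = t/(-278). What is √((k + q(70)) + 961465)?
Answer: √134221600614/417 ≈ 878.57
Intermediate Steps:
q(t) = -t/834 (q(t) = (t/(-278))/3 = (t*(-1/278))/3 = (-t/278)/3 = -t/834)
k = -189584 (k = 272*(-697) = -189584)
√((k + q(70)) + 961465) = √((-189584 - 1/834*70) + 961465) = √((-189584 - 35/417) + 961465) = √(-79056563/417 + 961465) = √(321874342/417) = √134221600614/417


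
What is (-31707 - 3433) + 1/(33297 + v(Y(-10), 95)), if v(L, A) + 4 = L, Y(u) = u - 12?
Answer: -1169142939/33271 ≈ -35140.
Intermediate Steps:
Y(u) = -12 + u
v(L, A) = -4 + L
(-31707 - 3433) + 1/(33297 + v(Y(-10), 95)) = (-31707 - 3433) + 1/(33297 + (-4 + (-12 - 10))) = -35140 + 1/(33297 + (-4 - 22)) = -35140 + 1/(33297 - 26) = -35140 + 1/33271 = -1169142939/33271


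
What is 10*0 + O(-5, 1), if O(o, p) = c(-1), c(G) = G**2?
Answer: 1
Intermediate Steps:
O(o, p) = 1 (O(o, p) = (-1)**2 = 1)
10*0 + O(-5, 1) = 10*0 + 1 = 0 + 1 = 1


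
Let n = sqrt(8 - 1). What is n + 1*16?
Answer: 16 + sqrt(7) ≈ 18.646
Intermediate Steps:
n = sqrt(7) ≈ 2.6458
n + 1*16 = sqrt(7) + 1*16 = sqrt(7) + 16 = 16 + sqrt(7)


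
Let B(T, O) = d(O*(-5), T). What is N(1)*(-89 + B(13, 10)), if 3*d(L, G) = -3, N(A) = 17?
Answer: -1530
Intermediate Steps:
d(L, G) = -1 (d(L, G) = (1/3)*(-3) = -1)
B(T, O) = -1
N(1)*(-89 + B(13, 10)) = 17*(-89 - 1) = 17*(-90) = -1530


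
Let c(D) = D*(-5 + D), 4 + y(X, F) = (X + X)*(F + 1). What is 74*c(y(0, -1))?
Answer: 2664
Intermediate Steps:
y(X, F) = -4 + 2*X*(1 + F) (y(X, F) = -4 + (X + X)*(F + 1) = -4 + (2*X)*(1 + F) = -4 + 2*X*(1 + F))
74*c(y(0, -1)) = 74*((-4 + 2*0 + 2*(-1)*0)*(-5 + (-4 + 2*0 + 2*(-1)*0))) = 74*((-4 + 0 + 0)*(-5 + (-4 + 0 + 0))) = 74*(-4*(-5 - 4)) = 74*(-4*(-9)) = 74*36 = 2664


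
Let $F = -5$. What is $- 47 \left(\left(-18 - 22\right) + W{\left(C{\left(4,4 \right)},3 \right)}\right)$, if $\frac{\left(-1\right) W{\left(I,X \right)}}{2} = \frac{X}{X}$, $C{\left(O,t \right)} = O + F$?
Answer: $1974$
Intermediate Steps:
$C{\left(O,t \right)} = -5 + O$ ($C{\left(O,t \right)} = O - 5 = -5 + O$)
$W{\left(I,X \right)} = -2$ ($W{\left(I,X \right)} = - 2 \frac{X}{X} = \left(-2\right) 1 = -2$)
$- 47 \left(\left(-18 - 22\right) + W{\left(C{\left(4,4 \right)},3 \right)}\right) = - 47 \left(\left(-18 - 22\right) - 2\right) = - 47 \left(-40 - 2\right) = \left(-47\right) \left(-42\right) = 1974$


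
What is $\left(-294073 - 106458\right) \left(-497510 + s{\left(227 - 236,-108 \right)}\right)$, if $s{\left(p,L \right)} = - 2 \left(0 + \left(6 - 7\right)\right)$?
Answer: $199267376748$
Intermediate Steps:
$s{\left(p,L \right)} = 2$ ($s{\left(p,L \right)} = - 2 \left(0 + \left(6 - 7\right)\right) = - 2 \left(0 - 1\right) = \left(-2\right) \left(-1\right) = 2$)
$\left(-294073 - 106458\right) \left(-497510 + s{\left(227 - 236,-108 \right)}\right) = \left(-294073 - 106458\right) \left(-497510 + 2\right) = \left(-400531\right) \left(-497508\right) = 199267376748$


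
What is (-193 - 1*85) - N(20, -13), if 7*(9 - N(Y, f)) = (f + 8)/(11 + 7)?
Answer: -36167/126 ≈ -287.04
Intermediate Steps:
N(Y, f) = 563/63 - f/126 (N(Y, f) = 9 - (f + 8)/(7*(11 + 7)) = 9 - (8 + f)/(7*18) = 9 - (4/9 + f/18)/7 = 9 + (-4/63 - f/126) = 563/63 - f/126)
(-193 - 1*85) - N(20, -13) = (-193 - 1*85) - (563/63 - 1/126*(-13)) = (-193 - 85) - (563/63 + 13/126) = -278 - 1*1139/126 = -278 - 1139/126 = -36167/126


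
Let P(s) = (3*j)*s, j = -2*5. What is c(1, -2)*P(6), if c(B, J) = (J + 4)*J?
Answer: 720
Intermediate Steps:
c(B, J) = J*(4 + J) (c(B, J) = (4 + J)*J = J*(4 + J))
j = -10
P(s) = -30*s (P(s) = (3*(-10))*s = -30*s)
c(1, -2)*P(6) = (-2*(4 - 2))*(-30*6) = -2*2*(-180) = -4*(-180) = 720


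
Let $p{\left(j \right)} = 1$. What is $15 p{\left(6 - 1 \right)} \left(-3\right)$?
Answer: $-45$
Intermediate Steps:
$15 p{\left(6 - 1 \right)} \left(-3\right) = 15 \cdot 1 \left(-3\right) = 15 \left(-3\right) = -45$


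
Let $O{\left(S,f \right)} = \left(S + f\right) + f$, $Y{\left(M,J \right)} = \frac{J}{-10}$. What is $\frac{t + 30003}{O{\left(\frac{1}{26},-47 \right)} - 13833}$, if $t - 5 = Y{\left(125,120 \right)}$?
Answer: $- \frac{779896}{362101} \approx -2.1538$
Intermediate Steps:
$Y{\left(M,J \right)} = - \frac{J}{10}$ ($Y{\left(M,J \right)} = J \left(- \frac{1}{10}\right) = - \frac{J}{10}$)
$O{\left(S,f \right)} = S + 2 f$
$t = -7$ ($t = 5 - 12 = -7$)
$\frac{t + 30003}{O{\left(\frac{1}{26},-47 \right)} - 13833} = \frac{-7 + 30003}{\left(\frac{1}{26} + 2 \left(-47\right)\right) - 13833} = \frac{29996}{\left(\frac{1}{26} - 94\right) - 13833} = \frac{29996}{- \frac{2443}{26} - 13833} = \frac{29996}{- \frac{362101}{26}} = 29996 \left(- \frac{26}{362101}\right) = - \frac{779896}{362101}$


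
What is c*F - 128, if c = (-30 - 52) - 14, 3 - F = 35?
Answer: 2944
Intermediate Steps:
F = -32 (F = 3 - 1*35 = 3 - 35 = -32)
c = -96 (c = -82 - 14 = -96)
c*F - 128 = -96*(-32) - 128 = 3072 - 128 = 2944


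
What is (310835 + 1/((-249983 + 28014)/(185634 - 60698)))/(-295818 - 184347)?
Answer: -3285505199/5075321185 ≈ -0.64735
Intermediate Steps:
(310835 + 1/((-249983 + 28014)/(185634 - 60698)))/(-295818 - 184347) = (310835 + 1/(-221969/124936))/(-480165) = (310835 + 1/(-221969*1/124936))*(-1/480165) = (310835 + 1/(-221969/124936))*(-1/480165) = (310835 - 124936/221969)*(-1/480165) = (68995609179/221969)*(-1/480165) = -3285505199/5075321185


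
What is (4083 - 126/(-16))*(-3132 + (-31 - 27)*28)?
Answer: -38912403/2 ≈ -1.9456e+7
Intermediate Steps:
(4083 - 126/(-16))*(-3132 + (-31 - 27)*28) = (4083 - 126*(-1/16))*(-3132 - 58*28) = (4083 + 63/8)*(-3132 - 1624) = (32727/8)*(-4756) = -38912403/2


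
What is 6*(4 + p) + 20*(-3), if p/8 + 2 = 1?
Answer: -84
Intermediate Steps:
p = -8 (p = -16 + 8*1 = -16 + 8 = -8)
6*(4 + p) + 20*(-3) = 6*(4 - 8) + 20*(-3) = 6*(-4) - 60 = -24 - 60 = -84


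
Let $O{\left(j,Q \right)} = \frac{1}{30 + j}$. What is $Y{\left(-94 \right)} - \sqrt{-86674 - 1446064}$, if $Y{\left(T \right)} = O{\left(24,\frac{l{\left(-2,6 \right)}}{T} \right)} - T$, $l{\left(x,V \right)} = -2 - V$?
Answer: $\frac{5077}{54} - i \sqrt{1532738} \approx 94.019 - 1238.0 i$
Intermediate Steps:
$Y{\left(T \right)} = \frac{1}{54} - T$ ($Y{\left(T \right)} = \frac{1}{30 + 24} - T = \frac{1}{54} - T$)
$Y{\left(-94 \right)} - \sqrt{-86674 - 1446064} = \left(\frac{1}{54} - -94\right) - \sqrt{-86674 - 1446064} = \left(\frac{1}{54} + 94\right) - \sqrt{-1532738} = \frac{5077}{54} - i \sqrt{1532738}$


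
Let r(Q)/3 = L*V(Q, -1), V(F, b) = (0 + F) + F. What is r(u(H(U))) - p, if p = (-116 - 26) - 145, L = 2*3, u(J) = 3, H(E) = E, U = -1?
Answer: 395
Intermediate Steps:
V(F, b) = 2*F (V(F, b) = F + F = 2*F)
L = 6
r(Q) = 36*Q (r(Q) = 3*(6*(2*Q)) = 3*(12*Q) = 36*Q)
p = -287 (p = -142 - 145 = -287)
r(u(H(U))) - p = 36*3 - 1*(-287) = 108 + 287 = 395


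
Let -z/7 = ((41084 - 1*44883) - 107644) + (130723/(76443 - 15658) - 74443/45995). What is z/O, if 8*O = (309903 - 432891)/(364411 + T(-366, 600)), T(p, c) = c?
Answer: -318435698866934041526/17192529877605 ≈ -1.8522e+7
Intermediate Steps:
O = -30747/730022 (O = ((309903 - 432891)/(364411 + 600))/8 = (-122988/365011)/8 = (-122988*1/365011)/8 = (⅛)*(-122988/365011) = -30747/730022 ≈ -0.042118)
z = 436200140361433/559161215 (z = -7*(((41084 - 1*44883) - 107644) + (130723/(76443 - 15658) - 74443/45995)) = -7*(((41084 - 44883) - 107644) + (130723/60785 - 74443*1/45995)) = -7*((-3799 - 107644) + (130723*(1/60785) - 74443/45995)) = -7*(-111443 + (130723/60785 - 74443/45995)) = -7*(-111443 + 297517326/559161215) = -7*(-62314305765919/559161215) = 436200140361433/559161215 ≈ 7.8010e+5)
z/O = 436200140361433/(559161215*(-30747/730022)) = (436200140361433/559161215)*(-730022/30747) = -318435698866934041526/17192529877605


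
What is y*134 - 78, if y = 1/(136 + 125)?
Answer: -20224/261 ≈ -77.487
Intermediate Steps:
y = 1/261 ≈ 0.0038314
y*134 - 78 = (1/261)*134 - 78 = 134/261 - 78 = -20224/261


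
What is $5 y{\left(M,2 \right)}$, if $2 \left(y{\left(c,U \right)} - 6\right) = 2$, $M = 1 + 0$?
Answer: $35$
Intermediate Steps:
$M = 1$
$y{\left(c,U \right)} = 7$ ($y{\left(c,U \right)} = 6 + \frac{1}{2} \cdot 2 = 6 + 1 = 7$)
$5 y{\left(M,2 \right)} = 5 \cdot 7 = 35$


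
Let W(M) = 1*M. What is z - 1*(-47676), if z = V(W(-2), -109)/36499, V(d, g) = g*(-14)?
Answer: 1740127850/36499 ≈ 47676.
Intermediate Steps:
W(M) = M
V(d, g) = -14*g
z = 1526/36499 (z = -14*(-109)/36499 = 1526*(1/36499) = 1526/36499 ≈ 0.041809)
z - 1*(-47676) = 1526/36499 - 1*(-47676) = 1526/36499 + 47676 = 1740127850/36499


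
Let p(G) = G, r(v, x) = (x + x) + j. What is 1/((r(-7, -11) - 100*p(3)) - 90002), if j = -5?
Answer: -1/90329 ≈ -1.1071e-5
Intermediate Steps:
r(v, x) = -5 + 2*x (r(v, x) = (x + x) - 5 = 2*x - 5 = -5 + 2*x)
1/((r(-7, -11) - 100*p(3)) - 90002) = 1/(((-5 + 2*(-11)) - 100*3) - 90002) = 1/(((-5 - 22) - 300) - 90002) = 1/((-27 - 300) - 90002) = 1/(-327 - 90002) = 1/(-90329) = -1/90329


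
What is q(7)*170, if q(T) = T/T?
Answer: 170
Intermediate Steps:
q(T) = 1
q(7)*170 = 1*170 = 170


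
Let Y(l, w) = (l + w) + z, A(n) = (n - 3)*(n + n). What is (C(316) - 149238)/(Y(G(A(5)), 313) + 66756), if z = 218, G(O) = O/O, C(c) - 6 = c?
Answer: -37229/16822 ≈ -2.2131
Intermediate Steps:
C(c) = 6 + c
A(n) = 2*n*(-3 + n) (A(n) = (-3 + n)*(2*n) = 2*n*(-3 + n))
G(O) = 1
Y(l, w) = 218 + l + w (Y(l, w) = (l + w) + 218 = 218 + l + w)
(C(316) - 149238)/(Y(G(A(5)), 313) + 66756) = ((6 + 316) - 149238)/((218 + 1 + 313) + 66756) = (322 - 149238)/(532 + 66756) = -148916/67288 = -148916*1/67288 = -37229/16822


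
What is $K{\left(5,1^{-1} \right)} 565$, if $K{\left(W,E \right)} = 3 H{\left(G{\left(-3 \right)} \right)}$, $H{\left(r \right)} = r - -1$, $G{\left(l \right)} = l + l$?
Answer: $-8475$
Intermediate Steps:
$G{\left(l \right)} = 2 l$
$H{\left(r \right)} = 1 + r$ ($H{\left(r \right)} = r + 1 = 1 + r$)
$K{\left(W,E \right)} = -15$ ($K{\left(W,E \right)} = 3 \left(1 + 2 \left(-3\right)\right) = 3 \left(1 - 6\right) = 3 \left(-5\right) = -15$)
$K{\left(5,1^{-1} \right)} 565 = \left(-15\right) 565 = -8475$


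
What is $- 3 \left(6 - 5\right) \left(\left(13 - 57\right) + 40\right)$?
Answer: $12$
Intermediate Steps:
$- 3 \left(6 - 5\right) \left(\left(13 - 57\right) + 40\right) = \left(-3\right) 1 \left(\left(13 - 57\right) + 40\right) = - 3 \left(-44 + 40\right) = \left(-3\right) \left(-4\right) = 12$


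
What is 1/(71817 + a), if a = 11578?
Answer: 1/83395 ≈ 1.1991e-5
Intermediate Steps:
1/(71817 + a) = 1/(71817 + 11578) = 1/83395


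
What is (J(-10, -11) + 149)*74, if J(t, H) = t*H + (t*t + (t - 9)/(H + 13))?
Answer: 25863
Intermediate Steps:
J(t, H) = t**2 + H*t + (-9 + t)/(13 + H) (J(t, H) = H*t + (t**2 + (-9 + t)/(13 + H)) = t**2 + H*t + (-9 + t)/(13 + H))
(J(-10, -11) + 149)*74 = ((-9 - 10 + 13*(-10)**2 - 11*(-10)**2 - 10*(-11)**2 + 13*(-11)*(-10))/(13 - 11) + 149)*74 = ((-9 - 10 + 13*100 - 11*100 - 10*121 + 1430)/2 + 149)*74 = ((-9 - 10 + 1300 - 1100 - 1210 + 1430)/2 + 149)*74 = ((1/2)*401 + 149)*74 = (401/2 + 149)*74 = (699/2)*74 = 25863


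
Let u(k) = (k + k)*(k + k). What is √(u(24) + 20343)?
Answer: √22647 ≈ 150.49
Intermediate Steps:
u(k) = 4*k² (u(k) = (2*k)*(2*k) = 4*k²)
√(u(24) + 20343) = √(4*24² + 20343) = √(4*576 + 20343) = √(2304 + 20343) = √22647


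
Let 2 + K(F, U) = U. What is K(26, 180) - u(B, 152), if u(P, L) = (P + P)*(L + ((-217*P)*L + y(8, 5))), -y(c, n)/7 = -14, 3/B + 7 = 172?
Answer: 576918/3025 ≈ 190.72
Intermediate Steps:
B = 1/55 (B = 3/(-7 + 172) = 3/165 = 3*(1/165) = 1/55 ≈ 0.018182)
K(F, U) = -2 + U
y(c, n) = 98 (y(c, n) = -7*(-14) = 98)
u(P, L) = 2*P*(98 + L - 217*L*P) (u(P, L) = (P + P)*(L + ((-217*P)*L + 98)) = (2*P)*(L + (-217*L*P + 98)) = (2*P)*(L + (98 - 217*L*P)) = (2*P)*(98 + L - 217*L*P) = 2*P*(98 + L - 217*L*P))
K(26, 180) - u(B, 152) = (-2 + 180) - 2*(98 + 152 - 217*152*1/55)/55 = 178 - 2*(98 + 152 - 32984/55)/55 = 178 - 2*(-19234)/(55*55) = 178 - 1*(-38468/3025) = 178 + 38468/3025 = 576918/3025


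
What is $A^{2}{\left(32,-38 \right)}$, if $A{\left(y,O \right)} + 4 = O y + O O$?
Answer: $50176$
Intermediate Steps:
$A{\left(y,O \right)} = -4 + O^{2} + O y$ ($A{\left(y,O \right)} = -4 + \left(O y + O O\right) = -4 + \left(O y + O^{2}\right) = -4 + \left(O^{2} + O y\right) = -4 + O^{2} + O y$)
$A^{2}{\left(32,-38 \right)} = \left(-4 + \left(-38\right)^{2} - 1216\right)^{2} = \left(-4 + 1444 - 1216\right)^{2} = 224^{2} = 50176$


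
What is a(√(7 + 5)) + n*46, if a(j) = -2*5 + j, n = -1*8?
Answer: -378 + 2*√3 ≈ -374.54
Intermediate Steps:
n = -8
a(j) = -10 + j
a(√(7 + 5)) + n*46 = (-10 + √(7 + 5)) - 8*46 = (-10 + √12) - 368 = (-10 + 2*√3) - 368 = -378 + 2*√3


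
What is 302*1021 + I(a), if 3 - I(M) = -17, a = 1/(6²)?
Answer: 308362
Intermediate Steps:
a = 1/36 ≈ 0.027778
I(M) = 20 (I(M) = 3 - 1*(-17) = 3 + 17 = 20)
302*1021 + I(a) = 302*1021 + 20 = 308342 + 20 = 308362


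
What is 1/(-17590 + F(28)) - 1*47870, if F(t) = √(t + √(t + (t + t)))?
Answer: -47870 - 1/(17590 - √(28 + 2*√21)) ≈ -47870.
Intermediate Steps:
F(t) = √(t + √3*√t) (F(t) = √(t + √(t + 2*t)) = √(t + √(3*t)) = √(t + √3*√t))
1/(-17590 + F(28)) - 1*47870 = 1/(-17590 + √(28 + √3*√28)) - 1*47870 = 1/(-17590 + √(28 + √3*(2*√7))) - 47870 = 1/(-17590 + √(28 + 2*√21)) - 47870 = -47870 + 1/(-17590 + √(28 + 2*√21))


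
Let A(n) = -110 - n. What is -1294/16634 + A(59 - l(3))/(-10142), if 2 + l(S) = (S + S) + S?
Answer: -2607260/42175507 ≈ -0.061819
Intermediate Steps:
l(S) = -2 + 3*S (l(S) = -2 + ((S + S) + S) = -2 + (2*S + S) = -2 + 3*S)
-1294/16634 + A(59 - l(3))/(-10142) = -1294/16634 + (-110 - (59 - (-2 + 3*3)))/(-10142) = -1294*1/16634 + (-110 - (59 - (-2 + 9)))*(-1/10142) = -647/8317 + (-110 - (59 - 1*7))*(-1/10142) = -647/8317 + (-110 - (59 - 7))*(-1/10142) = -647/8317 + (-110 - 1*52)*(-1/10142) = -647/8317 + (-110 - 52)*(-1/10142) = -647/8317 - 162*(-1/10142) = -647/8317 + 81/5071 = -2607260/42175507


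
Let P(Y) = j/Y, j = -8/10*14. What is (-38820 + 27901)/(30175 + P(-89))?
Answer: -4858955/13427931 ≈ -0.36185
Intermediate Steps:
j = -56/5 (j = -8*⅒*14 = -⅘*14 = -56/5 ≈ -11.200)
P(Y) = -56/(5*Y)
(-38820 + 27901)/(30175 + P(-89)) = (-38820 + 27901)/(30175 - 56/5/(-89)) = -10919/(30175 - 56/5*(-1/89)) = -10919/(30175 + 56/445) = -10919/13427931/445 = -10919*445/13427931 = -4858955/13427931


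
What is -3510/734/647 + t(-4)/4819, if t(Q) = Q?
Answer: -9407141/1144266731 ≈ -0.0082211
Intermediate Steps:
-3510/734/647 + t(-4)/4819 = -3510/734/647 - 4/4819 = -3510*1/734*(1/647) - 4*1/4819 = -1755/367*1/647 - 4/4819 = -1755/237449 - 4/4819 = -9407141/1144266731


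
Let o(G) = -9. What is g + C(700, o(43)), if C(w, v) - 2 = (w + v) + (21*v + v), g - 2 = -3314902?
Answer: -3314405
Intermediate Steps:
g = -3314900 (g = 2 - 3314902 = -3314900)
C(w, v) = 2 + w + 23*v (C(w, v) = 2 + ((w + v) + (21*v + v)) = 2 + ((v + w) + 22*v) = 2 + (w + 23*v) = 2 + w + 23*v)
g + C(700, o(43)) = -3314900 + (2 + 700 + 23*(-9)) = -3314900 + (2 + 700 - 207) = -3314900 + 495 = -3314405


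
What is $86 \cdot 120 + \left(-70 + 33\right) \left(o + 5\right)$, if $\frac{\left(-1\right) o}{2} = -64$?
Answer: $5399$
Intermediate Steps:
$o = 128$ ($o = \left(-2\right) \left(-64\right) = 128$)
$86 \cdot 120 + \left(-70 + 33\right) \left(o + 5\right) = 86 \cdot 120 + \left(-70 + 33\right) \left(128 + 5\right) = 10320 - 4921 = 5399$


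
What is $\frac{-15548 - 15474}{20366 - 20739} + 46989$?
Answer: $\frac{17557919}{373} \approx 47072.0$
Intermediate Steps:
$\frac{-15548 - 15474}{20366 - 20739} + 46989 = - \frac{31022}{-373} + 46989 = \left(-31022\right) \left(- \frac{1}{373}\right) + 46989 = \frac{31022}{373} + 46989 = \frac{17557919}{373}$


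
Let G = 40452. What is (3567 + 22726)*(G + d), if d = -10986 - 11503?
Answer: 472301159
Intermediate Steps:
d = -22489
(3567 + 22726)*(G + d) = (3567 + 22726)*(40452 - 22489) = 26293*17963 = 472301159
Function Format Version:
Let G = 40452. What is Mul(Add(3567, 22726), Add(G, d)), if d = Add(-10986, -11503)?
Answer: 472301159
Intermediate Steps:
d = -22489
Mul(Add(3567, 22726), Add(G, d)) = Mul(Add(3567, 22726), Add(40452, -22489)) = Mul(26293, 17963) = 472301159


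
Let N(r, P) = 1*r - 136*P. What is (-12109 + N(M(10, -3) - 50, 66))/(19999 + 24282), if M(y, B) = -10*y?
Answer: -21235/44281 ≈ -0.47955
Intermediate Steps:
N(r, P) = r - 136*P
(-12109 + N(M(10, -3) - 50, 66))/(19999 + 24282) = (-12109 + ((-10*10 - 50) - 136*66))/(19999 + 24282) = (-12109 + ((-100 - 50) - 8976))/44281 = (-12109 + (-150 - 8976))*(1/44281) = (-12109 - 9126)*(1/44281) = -21235*1/44281 = -21235/44281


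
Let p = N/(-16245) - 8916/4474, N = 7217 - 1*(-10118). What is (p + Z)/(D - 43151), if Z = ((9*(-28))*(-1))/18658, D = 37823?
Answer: 10871504609/19013470872624 ≈ 0.00057178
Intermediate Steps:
N = 17335 (N = 7217 + 10118 = 17335)
Z = 126/9329 (Z = -252*(-1)*(1/18658) = 252*(1/18658) = 126/9329 ≈ 0.013506)
p = -22239721/7268013 (p = 17335/(-16245) - 8916/4474 = 17335*(-1/16245) - 8916*1/4474 = -3467/3249 - 4458/2237 = -22239721/7268013 ≈ -3.0599)
(p + Z)/(D - 43151) = (-22239721/7268013 + 126/9329)/(37823 - 43151) = -10871504609/3568594383/(-5328) = -10871504609/3568594383*(-1/5328) = 10871504609/19013470872624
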